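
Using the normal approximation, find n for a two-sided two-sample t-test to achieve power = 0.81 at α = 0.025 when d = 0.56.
n = 63 per group

Sample size formula (two-sample t-test, normal approximation):
n = 2 · ((z_{α/2} + z_β) / d)²

z_{α/2} = 2.241 (for α = 0.025, two-sided)
z_β = 0.878 (for power = 0.81)
d = 0.56

n = 2 · ((2.241 + 0.878) / 0.56)²
n = 2 · (5.570)²
n ≈ 62.05
Round up to the next whole number: n = 63 per group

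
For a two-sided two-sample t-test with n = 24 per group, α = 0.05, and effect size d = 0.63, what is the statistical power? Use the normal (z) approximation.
Power ≈ 0.59

Power calculation (two-sample t-test, normal approximation):
z_β = d · √(n/2) - z_{α/2}
z_β = 0.63 · √(24/2) - 1.960
z_β = 0.63 · 3.464 - 1.960
z_β = 0.222

Power = Φ(z_β) = Φ(0.222) ≈ 0.588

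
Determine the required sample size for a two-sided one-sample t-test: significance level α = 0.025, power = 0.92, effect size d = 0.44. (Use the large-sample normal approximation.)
n = 69

Sample size formula (one-sample t-test, normal approximation):
n = ((z_{α/2} + z_β) / d)²

z_{α/2} = 2.241 (for α = 0.025, two-sided)
z_β = 1.405 (for power = 0.92)
d = 0.44

n = ((2.241 + 1.405) / 0.44)²
n = (8.286)²
n ≈ 68.66
Round up to the next whole number: n = 69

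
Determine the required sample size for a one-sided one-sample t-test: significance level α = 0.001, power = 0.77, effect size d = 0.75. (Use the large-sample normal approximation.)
n = 27

Sample size formula (one-sample t-test, normal approximation):
n = ((z_α + z_β) / d)²

z_α = 3.090 (for α = 0.001, one-sided)
z_β = 0.739 (for power = 0.77)
d = 0.75

n = ((3.090 + 0.739) / 0.75)²
n = (5.105)²
n ≈ 26.06
Round up to the next whole number: n = 27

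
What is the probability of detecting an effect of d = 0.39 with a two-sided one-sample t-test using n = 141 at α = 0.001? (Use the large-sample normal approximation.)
Power ≈ 0.91

Power calculation (one-sample t-test, normal approximation):
z_β = d · √n - z_{α/2}
z_β = 0.39 · √141 - 3.291
z_β = 0.39 · 11.874 - 3.291
z_β = 1.340

Power = Φ(z_β) = Φ(1.340) ≈ 0.910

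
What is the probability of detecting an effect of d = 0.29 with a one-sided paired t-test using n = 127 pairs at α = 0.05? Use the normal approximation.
Power ≈ 0.95

Power calculation (paired t-test, normal approximation):
z_β = d · √n - z_α
z_β = 0.29 · √127 - 1.645
z_β = 0.29 · 11.269 - 1.645
z_β = 1.623

Power = Φ(z_β) = Φ(1.623) ≈ 0.948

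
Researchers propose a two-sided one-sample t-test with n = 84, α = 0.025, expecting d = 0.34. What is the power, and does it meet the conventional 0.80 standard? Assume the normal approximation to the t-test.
Power ≈ 0.81; the study is adequately powered (power ≥ 0.80)

Power calculation (one-sample t-test, normal approximation):
z_β = d · √n - z_{α/2}
z_β = 0.34 · √84 - 2.241
z_β = 0.34 · 9.165 - 2.241
z_β = 0.875

Power = Φ(z_β) = Φ(0.875) ≈ 0.809

Effect size d = 0.34 is small by Cohen's convention (0.2/0.5/0.8).

Threshold: power ≥ 0.80 is conventionally adequate.
Power ≈ 0.81 → the study is adequately powered (power ≥ 0.80).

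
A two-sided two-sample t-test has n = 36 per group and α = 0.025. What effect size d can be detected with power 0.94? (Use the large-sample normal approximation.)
d ≈ 0.89

Minimum detectable effect (two-sample t-test, normal approximation):
d = (z_{α/2} + z_β) / √(n/2)
d = (2.241 + 1.555) / √(36/2)
d = 3.796 / 4.243
d ≈ 0.89

By Cohen's convention (0.2 small / 0.5 medium / 0.8 large): large effect.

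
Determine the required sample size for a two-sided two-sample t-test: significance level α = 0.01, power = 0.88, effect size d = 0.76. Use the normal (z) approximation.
n = 49 per group

Sample size formula (two-sample t-test, normal approximation):
n = 2 · ((z_{α/2} + z_β) / d)²

z_{α/2} = 2.576 (for α = 0.01, two-sided)
z_β = 1.175 (for power = 0.88)
d = 0.76

n = 2 · ((2.576 + 1.175) / 0.76)²
n = 2 · (4.936)²
n ≈ 48.73
Round up to the next whole number: n = 49 per group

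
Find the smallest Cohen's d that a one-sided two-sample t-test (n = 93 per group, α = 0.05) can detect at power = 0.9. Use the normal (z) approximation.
d ≈ 0.43

Minimum detectable effect (two-sample t-test, normal approximation):
d = (z_α + z_β) / √(n/2)
d = (1.645 + 1.282) / √(93/2)
d = 2.926 / 6.819
d ≈ 0.43

By Cohen's convention (0.2 small / 0.5 medium / 0.8 large): small effect.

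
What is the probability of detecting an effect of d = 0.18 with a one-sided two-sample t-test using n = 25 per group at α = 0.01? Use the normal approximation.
Power ≈ 0.05

Power calculation (two-sample t-test, normal approximation):
z_β = d · √(n/2) - z_α
z_β = 0.18 · √(25/2) - 2.326
z_β = 0.18 · 3.536 - 2.326
z_β = -1.690

Power = Φ(z_β) = Φ(-1.690) ≈ 0.046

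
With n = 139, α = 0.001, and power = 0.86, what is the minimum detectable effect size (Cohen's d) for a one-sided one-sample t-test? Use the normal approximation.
d ≈ 0.35

Minimum detectable effect (one-sample t-test, normal approximation):
d = (z_α + z_β) / √n
d = (3.090 + 1.080) / √139
d = 4.171 / 11.790
d ≈ 0.35

By Cohen's convention (0.2 small / 0.5 medium / 0.8 large): small effect.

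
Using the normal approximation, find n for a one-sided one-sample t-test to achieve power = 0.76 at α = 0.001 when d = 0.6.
n = 41

Sample size formula (one-sample t-test, normal approximation):
n = ((z_α + z_β) / d)²

z_α = 3.090 (for α = 0.001, one-sided)
z_β = 0.706 (for power = 0.76)
d = 0.6

n = ((3.090 + 0.706) / 0.6)²
n = (6.327)²
n ≈ 40.03
Round up to the next whole number: n = 41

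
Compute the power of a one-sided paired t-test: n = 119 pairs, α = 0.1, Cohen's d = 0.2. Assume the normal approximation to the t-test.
Power ≈ 0.82

Power calculation (paired t-test, normal approximation):
z_β = d · √n - z_α
z_β = 0.2 · √119 - 1.282
z_β = 0.2 · 10.909 - 1.282
z_β = 0.900

Power = Φ(z_β) = Φ(0.900) ≈ 0.816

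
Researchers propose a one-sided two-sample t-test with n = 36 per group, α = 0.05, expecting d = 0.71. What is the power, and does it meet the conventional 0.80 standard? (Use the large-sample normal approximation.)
Power ≈ 0.91; the study is adequately powered (power ≥ 0.80)

Power calculation (two-sample t-test, normal approximation):
z_β = d · √(n/2) - z_α
z_β = 0.71 · √(36/2) - 1.645
z_β = 0.71 · 4.243 - 1.645
z_β = 1.367

Power = Φ(z_β) = Φ(1.367) ≈ 0.914

Effect size d = 0.71 is medium by Cohen's convention (0.2/0.5/0.8).

Threshold: power ≥ 0.80 is conventionally adequate.
Power ≈ 0.91 → the study is adequately powered (power ≥ 0.80).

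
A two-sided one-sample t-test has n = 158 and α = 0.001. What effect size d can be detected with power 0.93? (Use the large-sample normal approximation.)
d ≈ 0.38

Minimum detectable effect (one-sample t-test, normal approximation):
d = (z_{α/2} + z_β) / √n
d = (3.291 + 1.476) / √158
d = 4.766 / 12.570
d ≈ 0.38

By Cohen's convention (0.2 small / 0.5 medium / 0.8 large): small effect.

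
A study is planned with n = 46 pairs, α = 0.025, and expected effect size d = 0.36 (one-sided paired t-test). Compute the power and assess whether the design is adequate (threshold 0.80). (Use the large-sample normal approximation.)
Power ≈ 0.68; the study is underpowered (power < 0.80)

Power calculation (paired t-test, normal approximation):
z_β = d · √n - z_α
z_β = 0.36 · √46 - 1.960
z_β = 0.36 · 6.782 - 1.960
z_β = 0.482

Power = Φ(z_β) = Φ(0.482) ≈ 0.685

Effect size d = 0.36 is small by Cohen's convention (0.2/0.5/0.8).

Threshold: power ≥ 0.80 is conventionally adequate.
Power ≈ 0.68 → the study is underpowered (power < 0.80).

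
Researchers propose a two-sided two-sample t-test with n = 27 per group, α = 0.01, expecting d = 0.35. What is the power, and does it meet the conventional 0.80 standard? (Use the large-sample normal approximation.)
Power ≈ 0.10; the study is underpowered (power < 0.80)

Power calculation (two-sample t-test, normal approximation):
z_β = d · √(n/2) - z_{α/2}
z_β = 0.35 · √(27/2) - 2.576
z_β = 0.35 · 3.674 - 2.576
z_β = -1.290

Power = Φ(z_β) = Φ(-1.290) ≈ 0.099

Effect size d = 0.35 is small by Cohen's convention (0.2/0.5/0.8).

Threshold: power ≥ 0.80 is conventionally adequate.
Power ≈ 0.10 → the study is underpowered (power < 0.80).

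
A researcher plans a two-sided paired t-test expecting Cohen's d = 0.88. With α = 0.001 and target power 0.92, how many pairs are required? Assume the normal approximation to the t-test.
n = 29 pairs

Sample size formula (paired t-test, normal approximation):
n = ((z_{α/2} + z_β) / d)²

z_{α/2} = 3.291 (for α = 0.001, two-sided)
z_β = 1.405 (for power = 0.92)
d = 0.88

n = ((3.291 + 1.405) / 0.88)²
n = (5.336)²
n ≈ 28.47
Round up to the next whole number: n = 29 pairs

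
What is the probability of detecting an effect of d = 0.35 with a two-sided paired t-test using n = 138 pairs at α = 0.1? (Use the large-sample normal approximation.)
Power ≈ 0.99

Power calculation (paired t-test, normal approximation):
z_β = d · √n - z_{α/2}
z_β = 0.35 · √138 - 1.645
z_β = 0.35 · 11.747 - 1.645
z_β = 2.467

Power = Φ(z_β) = Φ(2.467) ≈ 0.993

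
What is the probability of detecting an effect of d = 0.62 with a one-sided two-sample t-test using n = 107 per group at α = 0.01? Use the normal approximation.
Power ≈ 0.99

Power calculation (two-sample t-test, normal approximation):
z_β = d · √(n/2) - z_α
z_β = 0.62 · √(107/2) - 2.326
z_β = 0.62 · 7.314 - 2.326
z_β = 2.209

Power = Φ(z_β) = Φ(2.209) ≈ 0.986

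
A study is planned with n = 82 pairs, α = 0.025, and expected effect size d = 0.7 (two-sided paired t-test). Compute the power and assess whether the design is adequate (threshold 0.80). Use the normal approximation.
Power ≈ 1.00; the study is adequately powered (power ≥ 0.80)

Power calculation (paired t-test, normal approximation):
z_β = d · √n - z_{α/2}
z_β = 0.7 · √82 - 2.241
z_β = 0.7 · 9.055 - 2.241
z_β = 4.097

Power = Φ(z_β) = Φ(4.097) ≈ 1.000

Effect size d = 0.7 is medium by Cohen's convention (0.2/0.5/0.8).

Threshold: power ≥ 0.80 is conventionally adequate.
Power ≈ 1.00 → the study is adequately powered (power ≥ 0.80).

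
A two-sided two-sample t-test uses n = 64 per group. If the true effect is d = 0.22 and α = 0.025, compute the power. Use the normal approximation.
Power ≈ 0.16

Power calculation (two-sample t-test, normal approximation):
z_β = d · √(n/2) - z_{α/2}
z_β = 0.22 · √(64/2) - 2.241
z_β = 0.22 · 5.657 - 2.241
z_β = -0.997

Power = Φ(z_β) = Φ(-0.997) ≈ 0.159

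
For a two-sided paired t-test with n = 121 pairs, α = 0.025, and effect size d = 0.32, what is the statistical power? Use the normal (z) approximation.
Power ≈ 0.90

Power calculation (paired t-test, normal approximation):
z_β = d · √n - z_{α/2}
z_β = 0.32 · √121 - 2.241
z_β = 0.32 · 11.000 - 2.241
z_β = 1.279

Power = Φ(z_β) = Φ(1.279) ≈ 0.899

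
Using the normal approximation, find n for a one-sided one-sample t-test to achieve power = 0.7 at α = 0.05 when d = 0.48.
n = 21

Sample size formula (one-sample t-test, normal approximation):
n = ((z_α + z_β) / d)²

z_α = 1.645 (for α = 0.05, one-sided)
z_β = 0.524 (for power = 0.7)
d = 0.48

n = ((1.645 + 0.524) / 0.48)²
n = (4.519)²
n ≈ 20.42
Round up to the next whole number: n = 21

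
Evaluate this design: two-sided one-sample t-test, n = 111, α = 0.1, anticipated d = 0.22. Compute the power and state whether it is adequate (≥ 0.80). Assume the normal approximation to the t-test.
Power ≈ 0.75; the study is underpowered (power < 0.80)

Power calculation (one-sample t-test, normal approximation):
z_β = d · √n - z_{α/2}
z_β = 0.22 · √111 - 1.645
z_β = 0.22 · 10.536 - 1.645
z_β = 0.673

Power = Φ(z_β) = Φ(0.673) ≈ 0.750

Effect size d = 0.22 is small by Cohen's convention (0.2/0.5/0.8).

Threshold: power ≥ 0.80 is conventionally adequate.
Power ≈ 0.75 → the study is underpowered (power < 0.80).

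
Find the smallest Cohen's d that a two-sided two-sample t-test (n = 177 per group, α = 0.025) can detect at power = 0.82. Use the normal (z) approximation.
d ≈ 0.34

Minimum detectable effect (two-sample t-test, normal approximation):
d = (z_{α/2} + z_β) / √(n/2)
d = (2.241 + 0.915) / √(177/2)
d = 3.157 / 9.407
d ≈ 0.34

By Cohen's convention (0.2 small / 0.5 medium / 0.8 large): small effect.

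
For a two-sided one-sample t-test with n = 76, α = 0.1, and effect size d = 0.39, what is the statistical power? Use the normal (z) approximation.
Power ≈ 0.96

Power calculation (one-sample t-test, normal approximation):
z_β = d · √n - z_{α/2}
z_β = 0.39 · √76 - 1.645
z_β = 0.39 · 8.718 - 1.645
z_β = 1.755

Power = Φ(z_β) = Φ(1.755) ≈ 0.960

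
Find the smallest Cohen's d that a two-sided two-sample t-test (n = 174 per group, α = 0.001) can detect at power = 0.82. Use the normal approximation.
d ≈ 0.45

Minimum detectable effect (two-sample t-test, normal approximation):
d = (z_{α/2} + z_β) / √(n/2)
d = (3.291 + 0.915) / √(174/2)
d = 4.206 / 9.327
d ≈ 0.45

By Cohen's convention (0.2 small / 0.5 medium / 0.8 large): small effect.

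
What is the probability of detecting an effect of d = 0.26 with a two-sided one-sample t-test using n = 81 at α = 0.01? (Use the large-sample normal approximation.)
Power ≈ 0.41

Power calculation (one-sample t-test, normal approximation):
z_β = d · √n - z_{α/2}
z_β = 0.26 · √81 - 2.576
z_β = 0.26 · 9.000 - 2.576
z_β = -0.236

Power = Φ(z_β) = Φ(-0.236) ≈ 0.407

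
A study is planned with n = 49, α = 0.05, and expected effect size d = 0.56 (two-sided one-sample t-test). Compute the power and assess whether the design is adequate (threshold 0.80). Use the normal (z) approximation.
Power ≈ 0.98; the study is adequately powered (power ≥ 0.80)

Power calculation (one-sample t-test, normal approximation):
z_β = d · √n - z_{α/2}
z_β = 0.56 · √49 - 1.960
z_β = 0.56 · 7.000 - 1.960
z_β = 1.960

Power = Φ(z_β) = Φ(1.960) ≈ 0.975

Effect size d = 0.56 is medium by Cohen's convention (0.2/0.5/0.8).

Threshold: power ≥ 0.80 is conventionally adequate.
Power ≈ 0.98 → the study is adequately powered (power ≥ 0.80).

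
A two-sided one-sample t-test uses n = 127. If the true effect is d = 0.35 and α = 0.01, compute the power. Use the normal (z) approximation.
Power ≈ 0.91

Power calculation (one-sample t-test, normal approximation):
z_β = d · √n - z_{α/2}
z_β = 0.35 · √127 - 2.576
z_β = 0.35 · 11.269 - 2.576
z_β = 1.368

Power = Φ(z_β) = Φ(1.368) ≈ 0.914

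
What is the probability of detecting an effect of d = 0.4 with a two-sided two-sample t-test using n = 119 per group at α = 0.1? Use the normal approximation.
Power ≈ 0.93

Power calculation (two-sample t-test, normal approximation):
z_β = d · √(n/2) - z_{α/2}
z_β = 0.4 · √(119/2) - 1.645
z_β = 0.4 · 7.714 - 1.645
z_β = 1.441

Power = Φ(z_β) = Φ(1.441) ≈ 0.925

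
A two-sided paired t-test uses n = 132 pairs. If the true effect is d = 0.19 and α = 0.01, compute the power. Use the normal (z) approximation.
Power ≈ 0.35

Power calculation (paired t-test, normal approximation):
z_β = d · √n - z_{α/2}
z_β = 0.19 · √132 - 2.576
z_β = 0.19 · 11.489 - 2.576
z_β = -0.393

Power = Φ(z_β) = Φ(-0.393) ≈ 0.347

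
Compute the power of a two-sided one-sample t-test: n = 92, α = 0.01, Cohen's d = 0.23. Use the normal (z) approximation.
Power ≈ 0.36

Power calculation (one-sample t-test, normal approximation):
z_β = d · √n - z_{α/2}
z_β = 0.23 · √92 - 2.576
z_β = 0.23 · 9.592 - 2.576
z_β = -0.370

Power = Φ(z_β) = Φ(-0.370) ≈ 0.356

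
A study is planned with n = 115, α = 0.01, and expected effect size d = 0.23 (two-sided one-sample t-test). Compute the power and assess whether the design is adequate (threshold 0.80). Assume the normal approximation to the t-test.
Power ≈ 0.46; the study is underpowered (power < 0.80)

Power calculation (one-sample t-test, normal approximation):
z_β = d · √n - z_{α/2}
z_β = 0.23 · √115 - 2.576
z_β = 0.23 · 10.724 - 2.576
z_β = -0.109

Power = Φ(z_β) = Φ(-0.109) ≈ 0.456

Effect size d = 0.23 is small by Cohen's convention (0.2/0.5/0.8).

Threshold: power ≥ 0.80 is conventionally adequate.
Power ≈ 0.46 → the study is underpowered (power < 0.80).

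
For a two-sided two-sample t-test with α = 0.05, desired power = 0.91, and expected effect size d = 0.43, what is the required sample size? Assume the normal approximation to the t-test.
n = 118 per group

Sample size formula (two-sample t-test, normal approximation):
n = 2 · ((z_{α/2} + z_β) / d)²

z_{α/2} = 1.960 (for α = 0.05, two-sided)
z_β = 1.341 (for power = 0.91)
d = 0.43

n = 2 · ((1.960 + 1.341) / 0.43)²
n = 2 · (7.677)²
n ≈ 117.87
Round up to the next whole number: n = 118 per group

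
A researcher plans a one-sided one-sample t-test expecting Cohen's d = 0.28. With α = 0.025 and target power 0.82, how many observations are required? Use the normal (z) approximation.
n = 106

Sample size formula (one-sample t-test, normal approximation):
n = ((z_α + z_β) / d)²

z_α = 1.960 (for α = 0.025, one-sided)
z_β = 0.915 (for power = 0.82)
d = 0.28

n = ((1.960 + 0.915) / 0.28)²
n = (10.268)²
n ≈ 105.43
Round up to the next whole number: n = 106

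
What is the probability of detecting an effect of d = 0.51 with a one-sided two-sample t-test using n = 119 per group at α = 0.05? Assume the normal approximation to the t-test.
Power ≈ 0.99

Power calculation (two-sample t-test, normal approximation):
z_β = d · √(n/2) - z_α
z_β = 0.51 · √(119/2) - 1.645
z_β = 0.51 · 7.714 - 1.645
z_β = 2.289

Power = Φ(z_β) = Φ(2.289) ≈ 0.989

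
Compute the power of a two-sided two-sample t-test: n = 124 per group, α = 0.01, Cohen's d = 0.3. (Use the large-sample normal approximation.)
Power ≈ 0.42

Power calculation (two-sample t-test, normal approximation):
z_β = d · √(n/2) - z_{α/2}
z_β = 0.3 · √(124/2) - 2.576
z_β = 0.3 · 7.874 - 2.576
z_β = -0.214

Power = Φ(z_β) = Φ(-0.214) ≈ 0.415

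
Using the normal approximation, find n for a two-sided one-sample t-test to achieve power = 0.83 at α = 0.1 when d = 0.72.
n = 14

Sample size formula (one-sample t-test, normal approximation):
n = ((z_{α/2} + z_β) / d)²

z_{α/2} = 1.645 (for α = 0.1, two-sided)
z_β = 0.954 (for power = 0.83)
d = 0.72

n = ((1.645 + 0.954) / 0.72)²
n = (3.610)²
n ≈ 13.03
Round up to the next whole number: n = 14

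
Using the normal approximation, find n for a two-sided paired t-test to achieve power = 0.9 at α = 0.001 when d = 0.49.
n = 88 pairs

Sample size formula (paired t-test, normal approximation):
n = ((z_{α/2} + z_β) / d)²

z_{α/2} = 3.291 (for α = 0.001, two-sided)
z_β = 1.282 (for power = 0.9)
d = 0.49

n = ((3.291 + 1.282) / 0.49)²
n = (9.333)²
n ≈ 87.10
Round up to the next whole number: n = 88 pairs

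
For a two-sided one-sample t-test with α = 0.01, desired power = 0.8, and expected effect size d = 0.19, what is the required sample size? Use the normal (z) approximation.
n = 324

Sample size formula (one-sample t-test, normal approximation):
n = ((z_{α/2} + z_β) / d)²

z_{α/2} = 2.576 (for α = 0.01, two-sided)
z_β = 0.842 (for power = 0.8)
d = 0.19

n = ((2.576 + 0.842) / 0.19)²
n = (17.989)²
n ≈ 323.60
Round up to the next whole number: n = 324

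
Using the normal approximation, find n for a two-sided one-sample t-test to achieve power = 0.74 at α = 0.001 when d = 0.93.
n = 18

Sample size formula (one-sample t-test, normal approximation):
n = ((z_{α/2} + z_β) / d)²

z_{α/2} = 3.291 (for α = 0.001, two-sided)
z_β = 0.643 (for power = 0.74)
d = 0.93

n = ((3.291 + 0.643) / 0.93)²
n = (4.230)²
n ≈ 17.89
Round up to the next whole number: n = 18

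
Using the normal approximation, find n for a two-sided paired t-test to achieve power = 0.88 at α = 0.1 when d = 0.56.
n = 26 pairs

Sample size formula (paired t-test, normal approximation):
n = ((z_{α/2} + z_β) / d)²

z_{α/2} = 1.645 (for α = 0.1, two-sided)
z_β = 1.175 (for power = 0.88)
d = 0.56

n = ((1.645 + 1.175) / 0.56)²
n = (5.036)²
n ≈ 25.36
Round up to the next whole number: n = 26 pairs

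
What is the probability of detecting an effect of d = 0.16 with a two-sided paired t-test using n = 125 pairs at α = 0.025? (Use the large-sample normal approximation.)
Power ≈ 0.33

Power calculation (paired t-test, normal approximation):
z_β = d · √n - z_{α/2}
z_β = 0.16 · √125 - 2.241
z_β = 0.16 · 11.180 - 2.241
z_β = -0.453

Power = Φ(z_β) = Φ(-0.453) ≈ 0.325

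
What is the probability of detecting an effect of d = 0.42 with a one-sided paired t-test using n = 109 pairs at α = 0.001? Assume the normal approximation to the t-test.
Power ≈ 0.90

Power calculation (paired t-test, normal approximation):
z_β = d · √n - z_α
z_β = 0.42 · √109 - 3.090
z_β = 0.42 · 10.440 - 3.090
z_β = 1.295

Power = Φ(z_β) = Φ(1.295) ≈ 0.902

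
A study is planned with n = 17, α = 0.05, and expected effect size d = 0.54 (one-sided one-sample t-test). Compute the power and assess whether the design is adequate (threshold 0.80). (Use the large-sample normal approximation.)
Power ≈ 0.72; the study is underpowered (power < 0.80)

Power calculation (one-sample t-test, normal approximation):
z_β = d · √n - z_α
z_β = 0.54 · √17 - 1.645
z_β = 0.54 · 4.123 - 1.645
z_β = 0.582

Power = Φ(z_β) = Φ(0.582) ≈ 0.720

Effect size d = 0.54 is medium by Cohen's convention (0.2/0.5/0.8).

Threshold: power ≥ 0.80 is conventionally adequate.
Power ≈ 0.72 → the study is underpowered (power < 0.80).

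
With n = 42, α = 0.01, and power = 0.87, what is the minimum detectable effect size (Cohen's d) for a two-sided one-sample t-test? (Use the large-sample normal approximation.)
d ≈ 0.57

Minimum detectable effect (one-sample t-test, normal approximation):
d = (z_{α/2} + z_β) / √n
d = (2.576 + 1.126) / √42
d = 3.702 / 6.481
d ≈ 0.57

By Cohen's convention (0.2 small / 0.5 medium / 0.8 large): medium effect.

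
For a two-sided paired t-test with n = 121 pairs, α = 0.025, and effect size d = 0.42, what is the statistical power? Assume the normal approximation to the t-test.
Power ≈ 0.99

Power calculation (paired t-test, normal approximation):
z_β = d · √n - z_{α/2}
z_β = 0.42 · √121 - 2.241
z_β = 0.42 · 11.000 - 2.241
z_β = 2.379

Power = Φ(z_β) = Φ(2.379) ≈ 0.991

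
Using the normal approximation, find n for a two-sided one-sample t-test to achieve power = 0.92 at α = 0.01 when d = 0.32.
n = 155

Sample size formula (one-sample t-test, normal approximation):
n = ((z_{α/2} + z_β) / d)²

z_{α/2} = 2.576 (for α = 0.01, two-sided)
z_β = 1.405 (for power = 0.92)
d = 0.32

n = ((2.576 + 1.405) / 0.32)²
n = (12.441)²
n ≈ 154.78
Round up to the next whole number: n = 155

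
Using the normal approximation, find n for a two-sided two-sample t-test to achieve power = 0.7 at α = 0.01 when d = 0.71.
n = 39 per group

Sample size formula (two-sample t-test, normal approximation):
n = 2 · ((z_{α/2} + z_β) / d)²

z_{α/2} = 2.576 (for α = 0.01, two-sided)
z_β = 0.524 (for power = 0.7)
d = 0.71

n = 2 · ((2.576 + 0.524) / 0.71)²
n = 2 · (4.366)²
n ≈ 38.12
Round up to the next whole number: n = 39 per group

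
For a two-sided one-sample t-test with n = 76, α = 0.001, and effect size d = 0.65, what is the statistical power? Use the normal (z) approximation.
Power ≈ 0.99

Power calculation (one-sample t-test, normal approximation):
z_β = d · √n - z_{α/2}
z_β = 0.65 · √76 - 3.291
z_β = 0.65 · 8.718 - 3.291
z_β = 2.376

Power = Φ(z_β) = Φ(2.376) ≈ 0.991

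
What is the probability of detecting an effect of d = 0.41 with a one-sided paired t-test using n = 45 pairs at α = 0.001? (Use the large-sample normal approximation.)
Power ≈ 0.37

Power calculation (paired t-test, normal approximation):
z_β = d · √n - z_α
z_β = 0.41 · √45 - 3.090
z_β = 0.41 · 6.708 - 3.090
z_β = -0.340

Power = Φ(z_β) = Φ(-0.340) ≈ 0.367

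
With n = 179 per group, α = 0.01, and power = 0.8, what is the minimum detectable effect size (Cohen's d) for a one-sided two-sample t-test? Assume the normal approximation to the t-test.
d ≈ 0.33

Minimum detectable effect (two-sample t-test, normal approximation):
d = (z_α + z_β) / √(n/2)
d = (2.326 + 0.842) / √(179/2)
d = 3.168 / 9.460
d ≈ 0.33

By Cohen's convention (0.2 small / 0.5 medium / 0.8 large): small effect.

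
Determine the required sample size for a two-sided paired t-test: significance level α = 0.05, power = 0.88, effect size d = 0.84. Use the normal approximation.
n = 14 pairs

Sample size formula (paired t-test, normal approximation):
n = ((z_{α/2} + z_β) / d)²

z_{α/2} = 1.960 (for α = 0.05, two-sided)
z_β = 1.175 (for power = 0.88)
d = 0.84

n = ((1.960 + 1.175) / 0.84)²
n = (3.732)²
n ≈ 13.93
Round up to the next whole number: n = 14 pairs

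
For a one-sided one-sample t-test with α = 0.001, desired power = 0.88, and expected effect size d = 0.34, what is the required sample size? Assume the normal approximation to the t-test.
n = 158

Sample size formula (one-sample t-test, normal approximation):
n = ((z_α + z_β) / d)²

z_α = 3.090 (for α = 0.001, one-sided)
z_β = 1.175 (for power = 0.88)
d = 0.34

n = ((3.090 + 1.175) / 0.34)²
n = (12.544)²
n ≈ 157.35
Round up to the next whole number: n = 158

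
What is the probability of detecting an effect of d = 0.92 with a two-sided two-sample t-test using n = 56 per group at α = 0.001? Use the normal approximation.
Power ≈ 0.94

Power calculation (two-sample t-test, normal approximation):
z_β = d · √(n/2) - z_{α/2}
z_β = 0.92 · √(56/2) - 3.291
z_β = 0.92 · 5.292 - 3.291
z_β = 1.578

Power = Φ(z_β) = Φ(1.578) ≈ 0.943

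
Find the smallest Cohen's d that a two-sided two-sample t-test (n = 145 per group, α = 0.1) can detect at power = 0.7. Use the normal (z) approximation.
d ≈ 0.25

Minimum detectable effect (two-sample t-test, normal approximation):
d = (z_{α/2} + z_β) / √(n/2)
d = (1.645 + 0.524) / √(145/2)
d = 2.169 / 8.515
d ≈ 0.25

By Cohen's convention (0.2 small / 0.5 medium / 0.8 large): small effect.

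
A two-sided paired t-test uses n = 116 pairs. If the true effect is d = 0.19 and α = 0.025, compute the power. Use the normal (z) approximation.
Power ≈ 0.42

Power calculation (paired t-test, normal approximation):
z_β = d · √n - z_{α/2}
z_β = 0.19 · √116 - 2.241
z_β = 0.19 · 10.770 - 2.241
z_β = -0.195

Power = Φ(z_β) = Φ(-0.195) ≈ 0.423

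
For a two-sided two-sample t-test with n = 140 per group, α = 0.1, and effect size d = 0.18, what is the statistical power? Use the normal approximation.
Power ≈ 0.44

Power calculation (two-sample t-test, normal approximation):
z_β = d · √(n/2) - z_{α/2}
z_β = 0.18 · √(140/2) - 1.645
z_β = 0.18 · 8.367 - 1.645
z_β = -0.139

Power = Φ(z_β) = Φ(-0.139) ≈ 0.445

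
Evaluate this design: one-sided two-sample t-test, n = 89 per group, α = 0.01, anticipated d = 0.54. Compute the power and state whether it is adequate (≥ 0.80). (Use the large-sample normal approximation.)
Power ≈ 0.90; the study is adequately powered (power ≥ 0.80)

Power calculation (two-sample t-test, normal approximation):
z_β = d · √(n/2) - z_α
z_β = 0.54 · √(89/2) - 2.326
z_β = 0.54 · 6.671 - 2.326
z_β = 1.276

Power = Φ(z_β) = Φ(1.276) ≈ 0.899

Effect size d = 0.54 is medium by Cohen's convention (0.2/0.5/0.8).

Threshold: power ≥ 0.80 is conventionally adequate.
Power ≈ 0.90 → the study is adequately powered (power ≥ 0.80).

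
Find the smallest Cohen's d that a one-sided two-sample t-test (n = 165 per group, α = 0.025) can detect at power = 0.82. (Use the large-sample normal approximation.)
d ≈ 0.32

Minimum detectable effect (two-sample t-test, normal approximation):
d = (z_α + z_β) / √(n/2)
d = (1.960 + 0.915) / √(165/2)
d = 2.875 / 9.083
d ≈ 0.32

By Cohen's convention (0.2 small / 0.5 medium / 0.8 large): small effect.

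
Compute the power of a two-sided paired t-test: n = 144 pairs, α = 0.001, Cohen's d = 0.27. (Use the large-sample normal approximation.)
Power ≈ 0.48

Power calculation (paired t-test, normal approximation):
z_β = d · √n - z_{α/2}
z_β = 0.27 · √144 - 3.291
z_β = 0.27 · 12.000 - 3.291
z_β = -0.051

Power = Φ(z_β) = Φ(-0.051) ≈ 0.480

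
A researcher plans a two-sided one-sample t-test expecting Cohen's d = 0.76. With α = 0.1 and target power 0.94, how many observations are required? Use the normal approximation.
n = 18

Sample size formula (one-sample t-test, normal approximation):
n = ((z_{α/2} + z_β) / d)²

z_{α/2} = 1.645 (for α = 0.1, two-sided)
z_β = 1.555 (for power = 0.94)
d = 0.76

n = ((1.645 + 1.555) / 0.76)²
n = (4.211)²
n ≈ 17.73
Round up to the next whole number: n = 18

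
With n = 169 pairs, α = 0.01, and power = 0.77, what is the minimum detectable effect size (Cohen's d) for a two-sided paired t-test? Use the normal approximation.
d ≈ 0.25

Minimum detectable effect (paired t-test, normal approximation):
d = (z_{α/2} + z_β) / √n
d = (2.576 + 0.739) / √169
d = 3.315 / 13.000
d ≈ 0.25

By Cohen's convention (0.2 small / 0.5 medium / 0.8 large): small effect.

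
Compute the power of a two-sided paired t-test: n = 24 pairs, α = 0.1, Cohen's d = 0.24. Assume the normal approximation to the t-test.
Power ≈ 0.32

Power calculation (paired t-test, normal approximation):
z_β = d · √n - z_{α/2}
z_β = 0.24 · √24 - 1.645
z_β = 0.24 · 4.899 - 1.645
z_β = -0.469

Power = Φ(z_β) = Φ(-0.469) ≈ 0.319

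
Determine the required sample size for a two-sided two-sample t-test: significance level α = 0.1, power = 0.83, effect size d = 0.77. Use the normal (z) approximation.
n = 23 per group

Sample size formula (two-sample t-test, normal approximation):
n = 2 · ((z_{α/2} + z_β) / d)²

z_{α/2} = 1.645 (for α = 0.1, two-sided)
z_β = 0.954 (for power = 0.83)
d = 0.77

n = 2 · ((1.645 + 0.954) / 0.77)²
n = 2 · (3.375)²
n ≈ 22.78
Round up to the next whole number: n = 23 per group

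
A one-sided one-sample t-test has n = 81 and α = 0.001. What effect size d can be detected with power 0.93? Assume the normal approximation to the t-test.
d ≈ 0.51

Minimum detectable effect (one-sample t-test, normal approximation):
d = (z_α + z_β) / √n
d = (3.090 + 1.476) / √81
d = 4.566 / 9.000
d ≈ 0.51

By Cohen's convention (0.2 small / 0.5 medium / 0.8 large): medium effect.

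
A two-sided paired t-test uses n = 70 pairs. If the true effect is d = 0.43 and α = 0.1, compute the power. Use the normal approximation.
Power ≈ 0.97

Power calculation (paired t-test, normal approximation):
z_β = d · √n - z_{α/2}
z_β = 0.43 · √70 - 1.645
z_β = 0.43 · 8.367 - 1.645
z_β = 1.953

Power = Φ(z_β) = Φ(1.953) ≈ 0.975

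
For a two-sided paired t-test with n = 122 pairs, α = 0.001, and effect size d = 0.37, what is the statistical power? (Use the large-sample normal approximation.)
Power ≈ 0.79

Power calculation (paired t-test, normal approximation):
z_β = d · √n - z_{α/2}
z_β = 0.37 · √122 - 3.291
z_β = 0.37 · 11.045 - 3.291
z_β = 0.796

Power = Φ(z_β) = Φ(0.796) ≈ 0.787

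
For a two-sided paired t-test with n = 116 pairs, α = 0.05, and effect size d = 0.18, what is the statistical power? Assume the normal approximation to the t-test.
Power ≈ 0.49

Power calculation (paired t-test, normal approximation):
z_β = d · √n - z_{α/2}
z_β = 0.18 · √116 - 1.960
z_β = 0.18 · 10.770 - 1.960
z_β = -0.021

Power = Φ(z_β) = Φ(-0.021) ≈ 0.492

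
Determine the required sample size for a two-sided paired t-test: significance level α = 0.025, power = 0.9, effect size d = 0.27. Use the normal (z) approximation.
n = 171 pairs

Sample size formula (paired t-test, normal approximation):
n = ((z_{α/2} + z_β) / d)²

z_{α/2} = 2.241 (for α = 0.025, two-sided)
z_β = 1.282 (for power = 0.9)
d = 0.27

n = ((2.241 + 1.282) / 0.27)²
n = (13.048)²
n ≈ 170.25
Round up to the next whole number: n = 171 pairs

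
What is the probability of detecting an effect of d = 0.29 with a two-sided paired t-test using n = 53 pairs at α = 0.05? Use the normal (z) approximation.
Power ≈ 0.56

Power calculation (paired t-test, normal approximation):
z_β = d · √n - z_{α/2}
z_β = 0.29 · √53 - 1.960
z_β = 0.29 · 7.280 - 1.960
z_β = 0.151

Power = Φ(z_β) = Φ(0.151) ≈ 0.560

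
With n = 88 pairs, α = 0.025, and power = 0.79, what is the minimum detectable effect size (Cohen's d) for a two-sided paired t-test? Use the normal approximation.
d ≈ 0.32

Minimum detectable effect (paired t-test, normal approximation):
d = (z_{α/2} + z_β) / √n
d = (2.241 + 0.806) / √88
d = 3.048 / 9.381
d ≈ 0.32

By Cohen's convention (0.2 small / 0.5 medium / 0.8 large): small effect.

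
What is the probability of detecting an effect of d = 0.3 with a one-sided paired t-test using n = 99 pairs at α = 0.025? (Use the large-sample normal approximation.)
Power ≈ 0.85

Power calculation (paired t-test, normal approximation):
z_β = d · √n - z_α
z_β = 0.3 · √99 - 1.960
z_β = 0.3 · 9.950 - 1.960
z_β = 1.025

Power = Φ(z_β) = Φ(1.025) ≈ 0.847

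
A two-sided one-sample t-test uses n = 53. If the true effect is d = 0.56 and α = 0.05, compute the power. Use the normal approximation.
Power ≈ 0.98

Power calculation (one-sample t-test, normal approximation):
z_β = d · √n - z_{α/2}
z_β = 0.56 · √53 - 1.960
z_β = 0.56 · 7.280 - 1.960
z_β = 2.117

Power = Φ(z_β) = Φ(2.117) ≈ 0.983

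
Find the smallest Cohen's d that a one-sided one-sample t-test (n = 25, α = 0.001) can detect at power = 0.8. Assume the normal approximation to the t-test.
d ≈ 0.79

Minimum detectable effect (one-sample t-test, normal approximation):
d = (z_α + z_β) / √n
d = (3.090 + 0.842) / √25
d = 3.932 / 5.000
d ≈ 0.79

By Cohen's convention (0.2 small / 0.5 medium / 0.8 large): medium effect.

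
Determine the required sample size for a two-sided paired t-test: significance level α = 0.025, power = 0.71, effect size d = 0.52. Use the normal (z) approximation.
n = 29 pairs

Sample size formula (paired t-test, normal approximation):
n = ((z_{α/2} + z_β) / d)²

z_{α/2} = 2.241 (for α = 0.025, two-sided)
z_β = 0.553 (for power = 0.71)
d = 0.52

n = ((2.241 + 0.553) / 0.52)²
n = (5.373)²
n ≈ 28.87
Round up to the next whole number: n = 29 pairs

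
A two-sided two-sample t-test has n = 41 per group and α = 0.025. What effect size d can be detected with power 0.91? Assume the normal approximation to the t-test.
d ≈ 0.79

Minimum detectable effect (two-sample t-test, normal approximation):
d = (z_{α/2} + z_β) / √(n/2)
d = (2.241 + 1.341) / √(41/2)
d = 3.582 / 4.528
d ≈ 0.79

By Cohen's convention (0.2 small / 0.5 medium / 0.8 large): medium effect.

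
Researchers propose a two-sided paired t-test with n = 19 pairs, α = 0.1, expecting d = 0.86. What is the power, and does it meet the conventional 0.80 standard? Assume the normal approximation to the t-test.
Power ≈ 0.98; the study is adequately powered (power ≥ 0.80)

Power calculation (paired t-test, normal approximation):
z_β = d · √n - z_{α/2}
z_β = 0.86 · √19 - 1.645
z_β = 0.86 · 4.359 - 1.645
z_β = 2.104

Power = Φ(z_β) = Φ(2.104) ≈ 0.982

Effect size d = 0.86 is large by Cohen's convention (0.2/0.5/0.8).

Threshold: power ≥ 0.80 is conventionally adequate.
Power ≈ 0.98 → the study is adequately powered (power ≥ 0.80).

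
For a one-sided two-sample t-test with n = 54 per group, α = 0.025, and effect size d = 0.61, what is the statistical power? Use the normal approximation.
Power ≈ 0.89

Power calculation (two-sample t-test, normal approximation):
z_β = d · √(n/2) - z_α
z_β = 0.61 · √(54/2) - 1.960
z_β = 0.61 · 5.196 - 1.960
z_β = 1.210

Power = Φ(z_β) = Φ(1.210) ≈ 0.887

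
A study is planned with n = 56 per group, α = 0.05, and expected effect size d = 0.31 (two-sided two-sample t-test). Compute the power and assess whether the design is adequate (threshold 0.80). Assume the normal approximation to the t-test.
Power ≈ 0.37; the study is underpowered (power < 0.80)

Power calculation (two-sample t-test, normal approximation):
z_β = d · √(n/2) - z_{α/2}
z_β = 0.31 · √(56/2) - 1.960
z_β = 0.31 · 5.292 - 1.960
z_β = -0.320

Power = Φ(z_β) = Φ(-0.320) ≈ 0.375

Effect size d = 0.31 is small by Cohen's convention (0.2/0.5/0.8).

Threshold: power ≥ 0.80 is conventionally adequate.
Power ≈ 0.37 → the study is underpowered (power < 0.80).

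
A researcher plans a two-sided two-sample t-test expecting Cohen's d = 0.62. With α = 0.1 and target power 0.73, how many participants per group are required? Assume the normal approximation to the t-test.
n = 27 per group

Sample size formula (two-sample t-test, normal approximation):
n = 2 · ((z_{α/2} + z_β) / d)²

z_{α/2} = 1.645 (for α = 0.1, two-sided)
z_β = 0.613 (for power = 0.73)
d = 0.62

n = 2 · ((1.645 + 0.613) / 0.62)²
n = 2 · (3.642)²
n ≈ 26.53
Round up to the next whole number: n = 27 per group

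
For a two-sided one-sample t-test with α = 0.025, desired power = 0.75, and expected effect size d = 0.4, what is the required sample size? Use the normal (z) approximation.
n = 54

Sample size formula (one-sample t-test, normal approximation):
n = ((z_{α/2} + z_β) / d)²

z_{α/2} = 2.241 (for α = 0.025, two-sided)
z_β = 0.674 (for power = 0.75)
d = 0.4

n = ((2.241 + 0.674) / 0.4)²
n = (7.288)²
n ≈ 53.11
Round up to the next whole number: n = 54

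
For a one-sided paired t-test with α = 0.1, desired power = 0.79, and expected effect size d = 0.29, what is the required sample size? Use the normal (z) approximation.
n = 52 pairs

Sample size formula (paired t-test, normal approximation):
n = ((z_α + z_β) / d)²

z_α = 1.282 (for α = 0.1, one-sided)
z_β = 0.806 (for power = 0.79)
d = 0.29

n = ((1.282 + 0.806) / 0.29)²
n = (7.200)²
n ≈ 51.84
Round up to the next whole number: n = 52 pairs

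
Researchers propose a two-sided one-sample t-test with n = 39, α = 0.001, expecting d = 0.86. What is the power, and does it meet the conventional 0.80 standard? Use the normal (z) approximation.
Power ≈ 0.98; the study is adequately powered (power ≥ 0.80)

Power calculation (one-sample t-test, normal approximation):
z_β = d · √n - z_{α/2}
z_β = 0.86 · √39 - 3.291
z_β = 0.86 · 6.245 - 3.291
z_β = 2.080

Power = Φ(z_β) = Φ(2.080) ≈ 0.981

Effect size d = 0.86 is large by Cohen's convention (0.2/0.5/0.8).

Threshold: power ≥ 0.80 is conventionally adequate.
Power ≈ 0.98 → the study is adequately powered (power ≥ 0.80).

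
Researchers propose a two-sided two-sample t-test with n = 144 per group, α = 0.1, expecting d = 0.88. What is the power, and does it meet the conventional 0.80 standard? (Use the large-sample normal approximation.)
Power ≈ 1.00; the study is adequately powered (power ≥ 0.80)

Power calculation (two-sample t-test, normal approximation):
z_β = d · √(n/2) - z_{α/2}
z_β = 0.88 · √(144/2) - 1.645
z_β = 0.88 · 8.485 - 1.645
z_β = 5.822

Power = Φ(z_β) = Φ(5.822) ≈ 1.000

Effect size d = 0.88 is large by Cohen's convention (0.2/0.5/0.8).

Threshold: power ≥ 0.80 is conventionally adequate.
Power ≈ 1.00 → the study is adequately powered (power ≥ 0.80).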